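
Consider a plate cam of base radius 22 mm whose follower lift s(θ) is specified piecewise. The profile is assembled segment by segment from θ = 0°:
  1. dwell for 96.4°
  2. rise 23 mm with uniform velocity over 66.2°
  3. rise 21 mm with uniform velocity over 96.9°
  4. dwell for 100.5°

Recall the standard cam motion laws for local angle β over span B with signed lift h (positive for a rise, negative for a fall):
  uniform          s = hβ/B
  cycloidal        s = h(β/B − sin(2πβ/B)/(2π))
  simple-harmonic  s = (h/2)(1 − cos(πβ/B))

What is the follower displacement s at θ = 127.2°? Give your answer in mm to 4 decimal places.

seg 1 [0°–96.4°] dwell: s stays 0.0000
seg 2 [96.4°–162.6°] uniform, h=23: θ=127.2° here. β=30.8, B=66.2. 23·30.8/66.2 = 10.7009 → s = 10.7009

10.7009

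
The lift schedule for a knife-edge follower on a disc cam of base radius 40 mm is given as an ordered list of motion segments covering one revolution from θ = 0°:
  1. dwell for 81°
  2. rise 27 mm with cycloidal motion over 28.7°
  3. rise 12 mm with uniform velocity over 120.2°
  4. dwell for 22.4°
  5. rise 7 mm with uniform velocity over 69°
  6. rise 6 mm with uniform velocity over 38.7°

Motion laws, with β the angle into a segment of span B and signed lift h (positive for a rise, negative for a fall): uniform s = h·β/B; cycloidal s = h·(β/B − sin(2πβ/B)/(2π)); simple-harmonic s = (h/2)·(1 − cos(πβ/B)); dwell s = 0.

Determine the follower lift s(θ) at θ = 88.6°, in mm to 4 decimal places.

seg 1 [0°–81°] dwell: s stays 0.0000
seg 2 [81°–109.7°] cycloidal, h=27: θ=88.6° here. β=7.6, B=28.7. 27·(0.2648 − sin(2π·0.2648)/(2π)) = 2.8712 → s = 2.8712

2.8712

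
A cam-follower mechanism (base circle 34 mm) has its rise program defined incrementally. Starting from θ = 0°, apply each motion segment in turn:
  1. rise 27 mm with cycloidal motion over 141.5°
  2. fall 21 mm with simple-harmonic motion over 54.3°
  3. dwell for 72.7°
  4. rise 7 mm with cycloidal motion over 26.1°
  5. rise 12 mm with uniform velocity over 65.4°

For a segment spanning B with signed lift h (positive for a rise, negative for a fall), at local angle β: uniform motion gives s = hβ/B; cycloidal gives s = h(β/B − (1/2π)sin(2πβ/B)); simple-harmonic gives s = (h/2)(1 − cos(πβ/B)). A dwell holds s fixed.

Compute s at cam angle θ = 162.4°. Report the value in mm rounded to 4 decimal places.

seg 1 [0°–141.5°] cycloidal, h=27: full span → s += 27 → s = 27.0000
seg 2 [141.5°–195.8°] simple-harmonic, h=-21: θ=162.4° here. β=20.9, B=54.3. -21/2·(1 − cos(π·0.3849)) = -6.7854 → s = 20.2146

20.2146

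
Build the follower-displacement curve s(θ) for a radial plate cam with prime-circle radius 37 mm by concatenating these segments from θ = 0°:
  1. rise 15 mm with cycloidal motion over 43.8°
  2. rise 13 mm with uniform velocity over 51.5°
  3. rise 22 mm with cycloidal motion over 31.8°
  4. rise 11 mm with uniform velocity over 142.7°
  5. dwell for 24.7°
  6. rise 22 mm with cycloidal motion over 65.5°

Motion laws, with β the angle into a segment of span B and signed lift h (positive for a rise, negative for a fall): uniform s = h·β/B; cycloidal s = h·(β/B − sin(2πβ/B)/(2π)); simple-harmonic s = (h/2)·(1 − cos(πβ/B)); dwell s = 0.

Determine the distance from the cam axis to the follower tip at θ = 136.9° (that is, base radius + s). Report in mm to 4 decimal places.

seg 1 [0°–43.8°] cycloidal, h=15: full span → s += 15 → s = 15.0000
seg 2 [43.8°–95.3°] uniform, h=13: full span → s += 13 → s = 28.0000
seg 3 [95.3°–127.1°] cycloidal, h=22: full span → s += 22 → s = 50.0000
seg 4 [127.1°–269.8°] uniform, h=11: θ=136.9° here. β=9.8, B=142.7. 11·9.8/142.7 = 0.7554 → s = 50.7554
radial distance = base radius + s = 37 + 50.7554 = 87.7554

87.7554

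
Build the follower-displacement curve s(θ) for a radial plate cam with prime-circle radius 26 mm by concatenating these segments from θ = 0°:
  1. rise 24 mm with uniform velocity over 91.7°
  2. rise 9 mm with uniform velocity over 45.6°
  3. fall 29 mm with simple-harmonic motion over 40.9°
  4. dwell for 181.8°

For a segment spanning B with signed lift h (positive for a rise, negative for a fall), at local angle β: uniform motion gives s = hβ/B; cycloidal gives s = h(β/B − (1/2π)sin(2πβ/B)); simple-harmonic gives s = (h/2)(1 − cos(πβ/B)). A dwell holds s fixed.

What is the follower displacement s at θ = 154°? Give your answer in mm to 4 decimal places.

seg 1 [0°–91.7°] uniform, h=24: full span → s += 24 → s = 24.0000
seg 2 [91.7°–137.3°] uniform, h=9: full span → s += 9 → s = 33.0000
seg 3 [137.3°–178.2°] simple-harmonic, h=-29: θ=154° here. β=16.7, B=40.9. -29/2·(1 − cos(π·0.4083)) = -10.3809 → s = 22.6191

22.6191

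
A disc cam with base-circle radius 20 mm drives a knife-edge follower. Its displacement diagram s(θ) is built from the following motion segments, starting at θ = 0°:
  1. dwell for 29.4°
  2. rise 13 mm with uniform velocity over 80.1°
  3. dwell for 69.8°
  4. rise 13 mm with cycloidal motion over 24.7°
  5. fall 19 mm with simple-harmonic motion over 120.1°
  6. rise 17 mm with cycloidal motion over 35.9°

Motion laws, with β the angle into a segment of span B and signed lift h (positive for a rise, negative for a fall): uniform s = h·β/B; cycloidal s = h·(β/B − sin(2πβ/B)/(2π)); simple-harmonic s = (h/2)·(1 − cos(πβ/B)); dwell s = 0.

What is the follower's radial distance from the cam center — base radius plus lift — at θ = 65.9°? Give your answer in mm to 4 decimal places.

seg 1 [0°–29.4°] dwell: s stays 0.0000
seg 2 [29.4°–109.5°] uniform, h=13: θ=65.9° here. β=36.5, B=80.1. 13·36.5/80.1 = 5.9238 → s = 5.9238
radial distance = base radius + s = 20 + 5.9238 = 25.9238

25.9238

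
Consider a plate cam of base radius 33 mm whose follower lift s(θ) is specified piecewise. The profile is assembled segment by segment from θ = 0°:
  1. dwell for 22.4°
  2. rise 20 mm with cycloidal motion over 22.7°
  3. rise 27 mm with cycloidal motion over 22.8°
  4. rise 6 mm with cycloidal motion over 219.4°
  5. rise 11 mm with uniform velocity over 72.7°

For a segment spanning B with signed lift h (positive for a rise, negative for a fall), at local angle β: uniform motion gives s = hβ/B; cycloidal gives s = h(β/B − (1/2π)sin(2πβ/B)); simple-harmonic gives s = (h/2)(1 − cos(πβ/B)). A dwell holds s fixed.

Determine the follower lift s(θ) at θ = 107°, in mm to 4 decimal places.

seg 1 [0°–22.4°] dwell: s stays 0.0000
seg 2 [22.4°–45.1°] cycloidal, h=20: full span → s += 20 → s = 20.0000
seg 3 [45.1°–67.9°] cycloidal, h=27: full span → s += 27 → s = 47.0000
seg 4 [67.9°–287.3°] cycloidal, h=6: θ=107° here. β=39.1, B=219.4. 6·(0.1782 − sin(2π·0.1782)/(2π)) = 0.2099 → s = 47.2099

47.2099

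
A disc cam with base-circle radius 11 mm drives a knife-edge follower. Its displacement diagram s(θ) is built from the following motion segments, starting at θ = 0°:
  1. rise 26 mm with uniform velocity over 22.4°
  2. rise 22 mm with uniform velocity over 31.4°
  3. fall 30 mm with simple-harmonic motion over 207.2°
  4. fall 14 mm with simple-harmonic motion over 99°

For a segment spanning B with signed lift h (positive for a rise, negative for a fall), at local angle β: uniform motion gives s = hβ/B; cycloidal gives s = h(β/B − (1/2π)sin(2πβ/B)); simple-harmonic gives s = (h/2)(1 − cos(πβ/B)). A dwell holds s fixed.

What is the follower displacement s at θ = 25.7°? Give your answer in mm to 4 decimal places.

seg 1 [0°–22.4°] uniform, h=26: full span → s += 26 → s = 26.0000
seg 2 [22.4°–53.8°] uniform, h=22: θ=25.7° here. β=3.3, B=31.4. 22·3.3/31.4 = 2.3121 → s = 28.3121

28.3121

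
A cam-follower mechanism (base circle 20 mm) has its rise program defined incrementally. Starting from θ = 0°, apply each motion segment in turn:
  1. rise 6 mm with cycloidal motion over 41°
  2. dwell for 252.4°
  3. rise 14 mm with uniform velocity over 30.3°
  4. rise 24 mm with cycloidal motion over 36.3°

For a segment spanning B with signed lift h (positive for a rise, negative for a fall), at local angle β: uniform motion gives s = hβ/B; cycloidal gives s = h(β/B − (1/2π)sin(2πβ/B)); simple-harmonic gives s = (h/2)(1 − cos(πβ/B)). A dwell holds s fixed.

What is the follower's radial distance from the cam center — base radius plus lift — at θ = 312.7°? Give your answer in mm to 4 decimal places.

seg 1 [0°–41°] cycloidal, h=6: full span → s += 6 → s = 6.0000
seg 2 [41°–293.4°] dwell: s stays 6.0000
seg 3 [293.4°–323.7°] uniform, h=14: θ=312.7° here. β=19.3, B=30.3. 14·19.3/30.3 = 8.9175 → s = 14.9175
radial distance = base radius + s = 20 + 14.9175 = 34.9175

34.9175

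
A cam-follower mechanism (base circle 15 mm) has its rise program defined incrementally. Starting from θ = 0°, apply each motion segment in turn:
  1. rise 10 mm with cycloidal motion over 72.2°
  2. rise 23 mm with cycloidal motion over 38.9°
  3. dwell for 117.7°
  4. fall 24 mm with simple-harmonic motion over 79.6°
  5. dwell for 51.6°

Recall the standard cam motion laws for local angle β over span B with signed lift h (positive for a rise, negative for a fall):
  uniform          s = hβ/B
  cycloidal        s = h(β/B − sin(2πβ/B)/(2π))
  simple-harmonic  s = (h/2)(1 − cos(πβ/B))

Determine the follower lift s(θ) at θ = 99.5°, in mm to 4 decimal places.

seg 1 [0°–72.2°] cycloidal, h=10: full span → s += 10 → s = 10.0000
seg 2 [72.2°–111.1°] cycloidal, h=23: θ=99.5° here. β=27.3, B=38.9. 23·(0.7018 − sin(2π·0.7018)/(2π)) = 19.6354 → s = 29.6354

29.6354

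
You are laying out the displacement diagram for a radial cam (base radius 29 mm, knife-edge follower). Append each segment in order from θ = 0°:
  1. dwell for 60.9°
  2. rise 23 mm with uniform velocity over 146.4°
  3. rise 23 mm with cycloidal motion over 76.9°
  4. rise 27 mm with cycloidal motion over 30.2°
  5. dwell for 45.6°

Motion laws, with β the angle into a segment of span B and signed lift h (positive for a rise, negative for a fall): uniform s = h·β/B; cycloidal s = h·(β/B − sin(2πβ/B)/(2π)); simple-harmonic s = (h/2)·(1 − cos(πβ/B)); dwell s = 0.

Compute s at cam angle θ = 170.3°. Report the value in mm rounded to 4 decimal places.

seg 1 [0°–60.9°] dwell: s stays 0.0000
seg 2 [60.9°–207.3°] uniform, h=23: θ=170.3° here. β=109.4, B=146.4. 23·109.4/146.4 = 17.1872 → s = 17.1872

17.1872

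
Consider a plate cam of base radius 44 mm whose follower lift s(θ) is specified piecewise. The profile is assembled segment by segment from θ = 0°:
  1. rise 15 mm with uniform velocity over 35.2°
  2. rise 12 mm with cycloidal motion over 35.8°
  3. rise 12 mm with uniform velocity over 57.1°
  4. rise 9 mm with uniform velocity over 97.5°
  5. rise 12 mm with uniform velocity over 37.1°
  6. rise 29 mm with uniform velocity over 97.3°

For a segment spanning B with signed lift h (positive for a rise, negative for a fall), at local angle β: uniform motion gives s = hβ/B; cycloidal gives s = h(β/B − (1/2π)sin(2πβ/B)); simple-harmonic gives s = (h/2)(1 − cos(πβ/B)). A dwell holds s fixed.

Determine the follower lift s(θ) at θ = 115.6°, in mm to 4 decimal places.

seg 1 [0°–35.2°] uniform, h=15: full span → s += 15 → s = 15.0000
seg 2 [35.2°–71°] cycloidal, h=12: full span → s += 12 → s = 27.0000
seg 3 [71°–128.1°] uniform, h=12: θ=115.6° here. β=44.6, B=57.1. 12·44.6/57.1 = 9.3730 → s = 36.3730

36.3730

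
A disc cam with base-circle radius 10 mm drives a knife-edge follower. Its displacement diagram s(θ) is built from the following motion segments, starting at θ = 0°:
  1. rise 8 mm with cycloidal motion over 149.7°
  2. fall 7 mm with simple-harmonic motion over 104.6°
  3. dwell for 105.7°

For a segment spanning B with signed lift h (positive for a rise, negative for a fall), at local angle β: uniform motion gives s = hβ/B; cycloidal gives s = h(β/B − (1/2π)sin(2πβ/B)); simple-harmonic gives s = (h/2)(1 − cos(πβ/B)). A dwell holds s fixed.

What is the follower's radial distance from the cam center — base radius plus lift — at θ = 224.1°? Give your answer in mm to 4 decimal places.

seg 1 [0°–149.7°] cycloidal, h=8: full span → s += 8 → s = 8.0000
seg 2 [149.7°–254.3°] simple-harmonic, h=-7: θ=224.1° here. β=74.4, B=104.6. -7/2·(1 − cos(π·0.7113)) = -5.6563 → s = 2.3437
radial distance = base radius + s = 10 + 2.3437 = 12.3437

12.3437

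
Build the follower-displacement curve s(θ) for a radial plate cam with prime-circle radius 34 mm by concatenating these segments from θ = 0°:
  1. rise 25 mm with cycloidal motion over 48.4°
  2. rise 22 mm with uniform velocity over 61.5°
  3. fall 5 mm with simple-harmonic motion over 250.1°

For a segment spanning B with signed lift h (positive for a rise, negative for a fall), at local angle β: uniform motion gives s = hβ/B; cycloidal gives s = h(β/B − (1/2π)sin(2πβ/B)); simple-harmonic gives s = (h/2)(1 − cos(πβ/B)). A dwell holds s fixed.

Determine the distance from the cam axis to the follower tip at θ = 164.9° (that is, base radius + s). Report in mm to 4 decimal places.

seg 1 [0°–48.4°] cycloidal, h=25: full span → s += 25 → s = 25.0000
seg 2 [48.4°–109.9°] uniform, h=22: full span → s += 22 → s = 47.0000
seg 3 [109.9°–360°] simple-harmonic, h=-5: θ=164.9° here. β=55, B=250.1. -5/2·(1 − cos(π·0.2199)) = -0.5733 → s = 46.4267
radial distance = base radius + s = 34 + 46.4267 = 80.4267

80.4267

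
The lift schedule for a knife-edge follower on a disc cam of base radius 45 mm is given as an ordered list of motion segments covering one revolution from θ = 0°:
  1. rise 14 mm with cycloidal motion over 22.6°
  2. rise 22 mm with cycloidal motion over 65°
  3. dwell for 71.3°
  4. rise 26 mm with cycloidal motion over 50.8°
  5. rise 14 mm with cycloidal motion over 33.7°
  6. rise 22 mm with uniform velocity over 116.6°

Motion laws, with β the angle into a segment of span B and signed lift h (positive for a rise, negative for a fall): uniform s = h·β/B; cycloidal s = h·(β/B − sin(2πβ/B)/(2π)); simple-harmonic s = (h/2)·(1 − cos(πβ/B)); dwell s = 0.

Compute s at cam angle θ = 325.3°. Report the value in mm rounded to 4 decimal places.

seg 1 [0°–22.6°] cycloidal, h=14: full span → s += 14 → s = 14.0000
seg 2 [22.6°–87.6°] cycloidal, h=22: full span → s += 22 → s = 36.0000
seg 3 [87.6°–158.9°] dwell: s stays 36.0000
seg 4 [158.9°–209.7°] cycloidal, h=26: full span → s += 26 → s = 62.0000
seg 5 [209.7°–243.4°] cycloidal, h=14: full span → s += 14 → s = 76.0000
seg 6 [243.4°–360°] uniform, h=22: θ=325.3° here. β=81.9, B=116.6. 22·81.9/116.6 = 15.4528 → s = 91.4528

91.4528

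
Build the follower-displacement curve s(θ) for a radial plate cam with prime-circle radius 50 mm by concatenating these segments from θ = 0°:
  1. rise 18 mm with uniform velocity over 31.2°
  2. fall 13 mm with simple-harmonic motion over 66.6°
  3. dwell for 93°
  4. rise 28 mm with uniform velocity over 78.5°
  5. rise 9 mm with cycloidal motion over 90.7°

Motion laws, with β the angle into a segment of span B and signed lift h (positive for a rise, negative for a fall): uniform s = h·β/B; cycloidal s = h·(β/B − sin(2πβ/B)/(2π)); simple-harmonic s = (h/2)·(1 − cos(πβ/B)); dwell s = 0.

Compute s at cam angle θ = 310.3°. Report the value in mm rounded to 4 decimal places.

seg 1 [0°–31.2°] uniform, h=18: full span → s += 18 → s = 18.0000
seg 2 [31.2°–97.8°] simple-harmonic, h=-13: full span → s += -13 → s = 5.0000
seg 3 [97.8°–190.8°] dwell: s stays 5.0000
seg 4 [190.8°–269.3°] uniform, h=28: full span → s += 28 → s = 33.0000
seg 5 [269.3°–360°] cycloidal, h=9: θ=310.3° here. β=41, B=90.7. 9·(0.4520 − sin(2π·0.4520)/(2π)) = 3.6432 → s = 36.6432

36.6432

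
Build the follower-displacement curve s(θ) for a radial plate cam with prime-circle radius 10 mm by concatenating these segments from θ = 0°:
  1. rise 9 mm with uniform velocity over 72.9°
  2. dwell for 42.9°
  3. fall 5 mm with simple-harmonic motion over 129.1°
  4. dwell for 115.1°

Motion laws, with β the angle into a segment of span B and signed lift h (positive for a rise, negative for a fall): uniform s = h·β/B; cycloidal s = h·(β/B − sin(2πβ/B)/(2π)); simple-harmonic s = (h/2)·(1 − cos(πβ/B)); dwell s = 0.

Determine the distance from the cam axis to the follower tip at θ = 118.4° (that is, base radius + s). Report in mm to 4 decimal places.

seg 1 [0°–72.9°] uniform, h=9: full span → s += 9 → s = 9.0000
seg 2 [72.9°–115.8°] dwell: s stays 9.0000
seg 3 [115.8°–244.9°] simple-harmonic, h=-5: θ=118.4° here. β=2.6, B=129.1. -5/2·(1 − cos(π·0.0201)) = -0.0050 → s = 8.9950
radial distance = base radius + s = 10 + 8.9950 = 18.9950

18.9950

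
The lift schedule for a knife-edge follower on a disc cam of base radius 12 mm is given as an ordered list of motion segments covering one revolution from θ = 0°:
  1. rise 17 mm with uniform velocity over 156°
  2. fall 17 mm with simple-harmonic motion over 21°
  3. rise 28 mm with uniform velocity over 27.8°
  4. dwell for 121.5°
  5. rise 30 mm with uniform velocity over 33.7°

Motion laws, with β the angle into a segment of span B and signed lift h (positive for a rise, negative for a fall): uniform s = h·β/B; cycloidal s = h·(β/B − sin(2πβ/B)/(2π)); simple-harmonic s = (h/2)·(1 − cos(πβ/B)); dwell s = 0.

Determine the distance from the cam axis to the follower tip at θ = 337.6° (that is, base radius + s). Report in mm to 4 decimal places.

seg 1 [0°–156°] uniform, h=17: full span → s += 17 → s = 17.0000
seg 2 [156°–177°] simple-harmonic, h=-17: full span → s += -17 → s = 0.0000
seg 3 [177°–204.8°] uniform, h=28: full span → s += 28 → s = 28.0000
seg 4 [204.8°–326.3°] dwell: s stays 28.0000
seg 5 [326.3°–360°] uniform, h=30: θ=337.6° here. β=11.3, B=33.7. 30·11.3/33.7 = 10.0593 → s = 38.0593
radial distance = base radius + s = 12 + 38.0593 = 50.0593

50.0593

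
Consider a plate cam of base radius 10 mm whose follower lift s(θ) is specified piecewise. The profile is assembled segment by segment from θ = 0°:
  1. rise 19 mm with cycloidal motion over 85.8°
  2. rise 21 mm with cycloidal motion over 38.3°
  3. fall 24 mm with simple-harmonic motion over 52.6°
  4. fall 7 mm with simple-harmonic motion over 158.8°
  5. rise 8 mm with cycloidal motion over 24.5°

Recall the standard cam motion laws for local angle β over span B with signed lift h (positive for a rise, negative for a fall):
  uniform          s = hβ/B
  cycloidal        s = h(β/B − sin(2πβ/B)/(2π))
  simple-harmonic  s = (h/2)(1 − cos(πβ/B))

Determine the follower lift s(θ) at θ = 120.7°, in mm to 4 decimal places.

seg 1 [0°–85.8°] cycloidal, h=19: full span → s += 19 → s = 19.0000
seg 2 [85.8°–124.1°] cycloidal, h=21: θ=120.7° here. β=34.9, B=38.3. 21·(0.9112 − sin(2π·0.9112)/(2π)) = 20.9048 → s = 39.9048

39.9048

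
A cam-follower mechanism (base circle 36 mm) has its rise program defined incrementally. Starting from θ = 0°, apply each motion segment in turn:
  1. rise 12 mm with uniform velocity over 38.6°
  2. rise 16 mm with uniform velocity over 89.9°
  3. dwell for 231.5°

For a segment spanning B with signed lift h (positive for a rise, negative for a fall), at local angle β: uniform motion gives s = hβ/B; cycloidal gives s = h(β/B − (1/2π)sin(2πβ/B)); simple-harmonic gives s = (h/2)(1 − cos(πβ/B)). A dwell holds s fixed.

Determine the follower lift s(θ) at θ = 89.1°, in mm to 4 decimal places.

seg 1 [0°–38.6°] uniform, h=12: full span → s += 12 → s = 12.0000
seg 2 [38.6°–128.5°] uniform, h=16: θ=89.1° here. β=50.5, B=89.9. 16·50.5/89.9 = 8.9878 → s = 20.9878

20.9878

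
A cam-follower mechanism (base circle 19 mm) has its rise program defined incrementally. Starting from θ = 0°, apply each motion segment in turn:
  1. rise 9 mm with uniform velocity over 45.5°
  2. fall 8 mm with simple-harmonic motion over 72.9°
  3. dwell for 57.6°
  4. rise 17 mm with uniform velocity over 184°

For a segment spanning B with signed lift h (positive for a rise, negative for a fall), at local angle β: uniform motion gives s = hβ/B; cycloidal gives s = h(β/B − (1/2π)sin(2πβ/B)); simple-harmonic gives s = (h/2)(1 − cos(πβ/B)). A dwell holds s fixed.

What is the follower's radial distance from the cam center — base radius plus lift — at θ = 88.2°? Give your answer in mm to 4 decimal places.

seg 1 [0°–45.5°] uniform, h=9: full span → s += 9 → s = 9.0000
seg 2 [45.5°–118.4°] simple-harmonic, h=-8: θ=88.2° here. β=42.7, B=72.9. -8/2·(1 − cos(π·0.5857)) = -5.0644 → s = 3.9356
radial distance = base radius + s = 19 + 3.9356 = 22.9356

22.9356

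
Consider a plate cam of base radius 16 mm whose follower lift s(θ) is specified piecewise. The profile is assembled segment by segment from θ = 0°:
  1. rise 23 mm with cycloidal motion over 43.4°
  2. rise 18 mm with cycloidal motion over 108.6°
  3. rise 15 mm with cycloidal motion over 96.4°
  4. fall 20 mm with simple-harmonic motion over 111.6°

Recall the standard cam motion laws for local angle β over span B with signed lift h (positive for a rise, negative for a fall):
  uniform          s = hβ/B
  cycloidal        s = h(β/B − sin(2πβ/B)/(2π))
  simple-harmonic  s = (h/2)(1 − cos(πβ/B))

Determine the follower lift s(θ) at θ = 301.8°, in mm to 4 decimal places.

seg 1 [0°–43.4°] cycloidal, h=23: full span → s += 23 → s = 23.0000
seg 2 [43.4°–152°] cycloidal, h=18: full span → s += 18 → s = 41.0000
seg 3 [152°–248.4°] cycloidal, h=15: full span → s += 15 → s = 56.0000
seg 4 [248.4°–360°] simple-harmonic, h=-20: θ=301.8° here. β=53.4, B=111.6. -20/2·(1 − cos(π·0.4785)) = -9.3249 → s = 46.6751

46.6751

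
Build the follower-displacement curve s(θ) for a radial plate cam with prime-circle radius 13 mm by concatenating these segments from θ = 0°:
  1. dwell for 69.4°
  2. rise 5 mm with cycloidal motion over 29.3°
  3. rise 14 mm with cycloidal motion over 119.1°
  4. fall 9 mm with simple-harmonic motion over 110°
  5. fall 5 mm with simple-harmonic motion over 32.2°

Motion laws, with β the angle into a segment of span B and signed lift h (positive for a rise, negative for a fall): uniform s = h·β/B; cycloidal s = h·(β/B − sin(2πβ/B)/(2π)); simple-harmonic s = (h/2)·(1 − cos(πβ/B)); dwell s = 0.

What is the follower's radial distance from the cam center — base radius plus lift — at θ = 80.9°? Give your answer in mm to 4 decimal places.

seg 1 [0°–69.4°] dwell: s stays 0.0000
seg 2 [69.4°–98.7°] cycloidal, h=5: θ=80.9° here. β=11.5, B=29.3. 5·(0.3925 − sin(2π·0.3925)/(2π)) = 1.4649 → s = 1.4649
radial distance = base radius + s = 13 + 1.4649 = 14.4649

14.4649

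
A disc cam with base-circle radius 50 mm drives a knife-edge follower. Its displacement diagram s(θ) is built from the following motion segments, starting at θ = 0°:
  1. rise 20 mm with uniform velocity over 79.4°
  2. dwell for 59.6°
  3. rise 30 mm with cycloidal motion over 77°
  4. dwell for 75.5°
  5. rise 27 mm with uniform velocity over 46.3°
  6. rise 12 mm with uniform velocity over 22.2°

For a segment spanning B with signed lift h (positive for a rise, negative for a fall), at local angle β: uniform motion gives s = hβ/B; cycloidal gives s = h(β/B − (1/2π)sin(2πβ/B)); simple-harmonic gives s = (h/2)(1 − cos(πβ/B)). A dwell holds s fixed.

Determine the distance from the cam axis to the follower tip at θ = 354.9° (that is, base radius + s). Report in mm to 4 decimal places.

seg 1 [0°–79.4°] uniform, h=20: full span → s += 20 → s = 20.0000
seg 2 [79.4°–139°] dwell: s stays 20.0000
seg 3 [139°–216°] cycloidal, h=30: full span → s += 30 → s = 50.0000
seg 4 [216°–291.5°] dwell: s stays 50.0000
seg 5 [291.5°–337.8°] uniform, h=27: full span → s += 27 → s = 77.0000
seg 6 [337.8°–360°] uniform, h=12: θ=354.9° here. β=17.1, B=22.2. 12·17.1/22.2 = 9.2432 → s = 86.2432
radial distance = base radius + s = 50 + 86.2432 = 136.2432

136.2432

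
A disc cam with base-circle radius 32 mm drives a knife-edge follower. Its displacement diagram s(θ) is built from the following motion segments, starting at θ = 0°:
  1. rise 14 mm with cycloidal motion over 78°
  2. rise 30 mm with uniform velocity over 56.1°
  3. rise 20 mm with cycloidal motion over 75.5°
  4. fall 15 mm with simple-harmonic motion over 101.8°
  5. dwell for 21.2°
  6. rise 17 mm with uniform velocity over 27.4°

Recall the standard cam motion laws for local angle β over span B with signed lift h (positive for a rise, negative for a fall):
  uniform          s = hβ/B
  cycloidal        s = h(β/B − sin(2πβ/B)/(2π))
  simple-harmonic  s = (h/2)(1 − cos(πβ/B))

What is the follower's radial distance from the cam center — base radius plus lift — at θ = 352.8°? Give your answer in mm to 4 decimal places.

seg 1 [0°–78°] cycloidal, h=14: full span → s += 14 → s = 14.0000
seg 2 [78°–134.1°] uniform, h=30: full span → s += 30 → s = 44.0000
seg 3 [134.1°–209.6°] cycloidal, h=20: full span → s += 20 → s = 64.0000
seg 4 [209.6°–311.4°] simple-harmonic, h=-15: full span → s += -15 → s = 49.0000
seg 5 [311.4°–332.6°] dwell: s stays 49.0000
seg 6 [332.6°–360°] uniform, h=17: θ=352.8° here. β=20.2, B=27.4. 17·20.2/27.4 = 12.5328 → s = 61.5328
radial distance = base radius + s = 32 + 61.5328 = 93.5328

93.5328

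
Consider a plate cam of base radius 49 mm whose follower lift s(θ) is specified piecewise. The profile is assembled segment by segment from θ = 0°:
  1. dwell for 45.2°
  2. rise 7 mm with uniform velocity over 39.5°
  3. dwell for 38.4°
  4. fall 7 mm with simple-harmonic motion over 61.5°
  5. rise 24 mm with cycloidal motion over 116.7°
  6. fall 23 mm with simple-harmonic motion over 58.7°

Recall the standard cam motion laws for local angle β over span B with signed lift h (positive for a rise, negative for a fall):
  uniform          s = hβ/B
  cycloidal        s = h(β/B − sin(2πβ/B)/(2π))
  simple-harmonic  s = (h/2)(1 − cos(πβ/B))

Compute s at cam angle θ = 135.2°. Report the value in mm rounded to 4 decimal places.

seg 1 [0°–45.2°] dwell: s stays 0.0000
seg 2 [45.2°–84.7°] uniform, h=7: full span → s += 7 → s = 7.0000
seg 3 [84.7°–123.1°] dwell: s stays 7.0000
seg 4 [123.1°–184.6°] simple-harmonic, h=-7: θ=135.2° here. β=12.1, B=61.5. -7/2·(1 − cos(π·0.1967)) = -0.6476 → s = 6.3524

6.3524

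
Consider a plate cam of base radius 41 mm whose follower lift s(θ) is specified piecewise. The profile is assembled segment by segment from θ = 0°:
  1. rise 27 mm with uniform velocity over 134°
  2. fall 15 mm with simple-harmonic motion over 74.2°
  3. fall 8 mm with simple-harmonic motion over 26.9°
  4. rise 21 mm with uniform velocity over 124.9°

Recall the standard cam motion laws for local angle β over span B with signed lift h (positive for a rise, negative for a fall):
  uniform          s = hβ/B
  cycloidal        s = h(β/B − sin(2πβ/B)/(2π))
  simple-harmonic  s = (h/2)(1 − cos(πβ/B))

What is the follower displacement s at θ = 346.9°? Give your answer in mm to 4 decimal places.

seg 1 [0°–134°] uniform, h=27: full span → s += 27 → s = 27.0000
seg 2 [134°–208.2°] simple-harmonic, h=-15: full span → s += -15 → s = 12.0000
seg 3 [208.2°–235.1°] simple-harmonic, h=-8: full span → s += -8 → s = 4.0000
seg 4 [235.1°–360°] uniform, h=21: θ=346.9° here. β=111.8, B=124.9. 21·111.8/124.9 = 18.7974 → s = 22.7974

22.7974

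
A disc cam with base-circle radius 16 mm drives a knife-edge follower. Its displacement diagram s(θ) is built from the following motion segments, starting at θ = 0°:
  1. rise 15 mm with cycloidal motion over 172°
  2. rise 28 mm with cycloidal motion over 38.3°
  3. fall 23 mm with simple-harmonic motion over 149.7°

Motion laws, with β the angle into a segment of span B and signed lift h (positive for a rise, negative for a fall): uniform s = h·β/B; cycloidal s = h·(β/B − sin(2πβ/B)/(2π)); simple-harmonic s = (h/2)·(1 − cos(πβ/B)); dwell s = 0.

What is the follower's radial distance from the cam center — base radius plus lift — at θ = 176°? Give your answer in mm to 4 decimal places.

seg 1 [0°–172°] cycloidal, h=15: full span → s += 15 → s = 15.0000
seg 2 [172°–210.3°] cycloidal, h=28: θ=176° here. β=4, B=38.3. 28·(0.1044 − sin(2π·0.1044)/(2π)) = 0.2054 → s = 15.2054
radial distance = base radius + s = 16 + 15.2054 = 31.2054

31.2054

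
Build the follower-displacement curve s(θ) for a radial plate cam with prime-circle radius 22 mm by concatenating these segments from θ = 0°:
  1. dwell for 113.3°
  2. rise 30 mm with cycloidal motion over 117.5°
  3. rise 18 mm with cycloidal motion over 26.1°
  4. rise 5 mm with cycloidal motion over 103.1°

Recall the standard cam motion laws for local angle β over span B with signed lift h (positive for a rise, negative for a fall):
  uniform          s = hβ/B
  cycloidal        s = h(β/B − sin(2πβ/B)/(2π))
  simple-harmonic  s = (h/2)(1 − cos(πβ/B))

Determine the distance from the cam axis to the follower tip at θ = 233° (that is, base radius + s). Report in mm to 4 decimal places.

seg 1 [0°–113.3°] dwell: s stays 0.0000
seg 2 [113.3°–230.8°] cycloidal, h=30: full span → s += 30 → s = 30.0000
seg 3 [230.8°–256.9°] cycloidal, h=18: θ=233° here. β=2.2, B=26.1. 18·(0.0843 − sin(2π·0.0843)/(2π)) = 0.0699 → s = 30.0699
radial distance = base radius + s = 22 + 30.0699 = 52.0699

52.0699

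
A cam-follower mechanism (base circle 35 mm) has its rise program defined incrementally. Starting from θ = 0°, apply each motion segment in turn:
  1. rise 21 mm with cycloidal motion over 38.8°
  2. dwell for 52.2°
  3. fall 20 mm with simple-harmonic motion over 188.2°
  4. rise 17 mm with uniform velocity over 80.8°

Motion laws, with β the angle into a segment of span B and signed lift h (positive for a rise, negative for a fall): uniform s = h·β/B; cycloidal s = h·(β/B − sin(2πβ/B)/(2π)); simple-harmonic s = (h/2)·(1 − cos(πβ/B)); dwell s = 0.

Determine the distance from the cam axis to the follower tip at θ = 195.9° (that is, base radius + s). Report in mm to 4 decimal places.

seg 1 [0°–38.8°] cycloidal, h=21: full span → s += 21 → s = 21.0000
seg 2 [38.8°–91°] dwell: s stays 21.0000
seg 3 [91°–279.2°] simple-harmonic, h=-20: θ=195.9° here. β=104.9, B=188.2. -20/2·(1 − cos(π·0.5574)) = -11.7931 → s = 9.2069
radial distance = base radius + s = 35 + 9.2069 = 44.2069

44.2069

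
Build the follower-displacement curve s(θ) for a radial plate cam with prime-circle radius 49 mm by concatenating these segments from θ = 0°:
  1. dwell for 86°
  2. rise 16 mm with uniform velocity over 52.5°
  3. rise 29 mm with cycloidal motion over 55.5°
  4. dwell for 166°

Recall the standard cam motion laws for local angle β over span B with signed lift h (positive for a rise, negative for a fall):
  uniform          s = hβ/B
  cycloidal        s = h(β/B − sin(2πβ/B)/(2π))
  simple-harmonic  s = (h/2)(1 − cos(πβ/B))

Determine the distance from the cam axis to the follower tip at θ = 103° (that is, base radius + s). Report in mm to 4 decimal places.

seg 1 [0°–86°] dwell: s stays 0.0000
seg 2 [86°–138.5°] uniform, h=16: θ=103° here. β=17, B=52.5. 16·17/52.5 = 5.1810 → s = 5.1810
radial distance = base radius + s = 49 + 5.1810 = 54.1810

54.1810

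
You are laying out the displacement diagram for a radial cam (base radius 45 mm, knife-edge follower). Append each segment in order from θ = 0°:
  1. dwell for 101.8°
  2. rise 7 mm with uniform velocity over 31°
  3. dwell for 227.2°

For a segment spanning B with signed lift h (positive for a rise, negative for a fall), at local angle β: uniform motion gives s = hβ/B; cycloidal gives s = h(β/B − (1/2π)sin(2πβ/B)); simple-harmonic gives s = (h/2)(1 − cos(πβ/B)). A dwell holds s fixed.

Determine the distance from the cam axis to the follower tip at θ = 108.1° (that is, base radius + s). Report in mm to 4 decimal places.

seg 1 [0°–101.8°] dwell: s stays 0.0000
seg 2 [101.8°–132.8°] uniform, h=7: θ=108.1° here. β=6.3, B=31. 7·6.3/31 = 1.4226 → s = 1.4226
radial distance = base radius + s = 45 + 1.4226 = 46.4226

46.4226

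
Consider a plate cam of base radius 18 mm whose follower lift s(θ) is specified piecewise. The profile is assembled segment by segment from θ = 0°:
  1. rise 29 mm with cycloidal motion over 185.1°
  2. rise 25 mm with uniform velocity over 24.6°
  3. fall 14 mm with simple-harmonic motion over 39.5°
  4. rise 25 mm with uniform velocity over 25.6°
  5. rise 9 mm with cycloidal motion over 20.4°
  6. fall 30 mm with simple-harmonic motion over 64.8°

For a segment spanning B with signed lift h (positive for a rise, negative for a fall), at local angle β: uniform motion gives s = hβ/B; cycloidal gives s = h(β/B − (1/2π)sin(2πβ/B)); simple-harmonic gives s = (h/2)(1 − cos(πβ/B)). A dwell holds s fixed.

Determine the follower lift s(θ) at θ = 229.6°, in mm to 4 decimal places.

seg 1 [0°–185.1°] cycloidal, h=29: full span → s += 29 → s = 29.0000
seg 2 [185.1°–209.7°] uniform, h=25: full span → s += 25 → s = 54.0000
seg 3 [209.7°–249.2°] simple-harmonic, h=-14: θ=229.6° here. β=19.9, B=39.5. -14/2·(1 − cos(π·0.5038)) = -7.0835 → s = 46.9165

46.9165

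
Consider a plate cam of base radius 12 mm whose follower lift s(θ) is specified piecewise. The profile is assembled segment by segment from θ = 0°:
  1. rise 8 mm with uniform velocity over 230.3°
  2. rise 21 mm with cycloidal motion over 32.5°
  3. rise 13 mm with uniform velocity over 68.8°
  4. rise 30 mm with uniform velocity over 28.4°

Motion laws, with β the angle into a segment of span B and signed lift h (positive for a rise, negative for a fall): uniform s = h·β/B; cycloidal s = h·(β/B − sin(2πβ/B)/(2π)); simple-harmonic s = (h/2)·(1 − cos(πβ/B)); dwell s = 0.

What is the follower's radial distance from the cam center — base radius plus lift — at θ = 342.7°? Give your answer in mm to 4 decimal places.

seg 1 [0°–230.3°] uniform, h=8: full span → s += 8 → s = 8.0000
seg 2 [230.3°–262.8°] cycloidal, h=21: full span → s += 21 → s = 29.0000
seg 3 [262.8°–331.6°] uniform, h=13: full span → s += 13 → s = 42.0000
seg 4 [331.6°–360°] uniform, h=30: θ=342.7° here. β=11.1, B=28.4. 30·11.1/28.4 = 11.7254 → s = 53.7254
radial distance = base radius + s = 12 + 53.7254 = 65.7254

65.7254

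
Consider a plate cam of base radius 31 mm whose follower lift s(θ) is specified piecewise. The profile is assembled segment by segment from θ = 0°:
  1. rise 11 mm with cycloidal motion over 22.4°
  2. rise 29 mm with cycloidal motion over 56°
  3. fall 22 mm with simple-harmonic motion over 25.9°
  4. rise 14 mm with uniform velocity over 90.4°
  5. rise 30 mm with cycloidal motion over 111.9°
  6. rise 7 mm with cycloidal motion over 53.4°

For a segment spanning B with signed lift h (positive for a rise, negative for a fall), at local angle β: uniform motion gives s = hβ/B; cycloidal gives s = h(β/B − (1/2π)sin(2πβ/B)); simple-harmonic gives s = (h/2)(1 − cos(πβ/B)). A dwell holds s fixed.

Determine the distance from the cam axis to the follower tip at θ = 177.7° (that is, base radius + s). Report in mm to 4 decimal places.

seg 1 [0°–22.4°] cycloidal, h=11: full span → s += 11 → s = 11.0000
seg 2 [22.4°–78.4°] cycloidal, h=29: full span → s += 29 → s = 40.0000
seg 3 [78.4°–104.3°] simple-harmonic, h=-22: full span → s += -22 → s = 18.0000
seg 4 [104.3°–194.7°] uniform, h=14: θ=177.7° here. β=73.4, B=90.4. 14·73.4/90.4 = 11.3673 → s = 29.3673
radial distance = base radius + s = 31 + 29.3673 = 60.3673

60.3673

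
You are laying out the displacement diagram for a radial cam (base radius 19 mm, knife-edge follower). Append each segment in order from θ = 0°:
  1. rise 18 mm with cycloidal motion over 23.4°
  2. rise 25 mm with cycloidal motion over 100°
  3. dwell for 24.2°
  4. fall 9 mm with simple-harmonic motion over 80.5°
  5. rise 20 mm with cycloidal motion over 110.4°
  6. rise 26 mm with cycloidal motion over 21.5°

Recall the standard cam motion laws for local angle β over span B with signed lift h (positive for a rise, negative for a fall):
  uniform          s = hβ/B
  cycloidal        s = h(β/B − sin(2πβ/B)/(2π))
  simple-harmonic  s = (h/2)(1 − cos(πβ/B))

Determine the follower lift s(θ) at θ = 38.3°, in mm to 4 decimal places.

seg 1 [0°–23.4°] cycloidal, h=18: full span → s += 18 → s = 18.0000
seg 2 [23.4°–123.4°] cycloidal, h=25: θ=38.3° here. β=14.9, B=100. 25·(0.1490 − sin(2π·0.1490)/(2π)) = 0.5208 → s = 18.5208

18.5208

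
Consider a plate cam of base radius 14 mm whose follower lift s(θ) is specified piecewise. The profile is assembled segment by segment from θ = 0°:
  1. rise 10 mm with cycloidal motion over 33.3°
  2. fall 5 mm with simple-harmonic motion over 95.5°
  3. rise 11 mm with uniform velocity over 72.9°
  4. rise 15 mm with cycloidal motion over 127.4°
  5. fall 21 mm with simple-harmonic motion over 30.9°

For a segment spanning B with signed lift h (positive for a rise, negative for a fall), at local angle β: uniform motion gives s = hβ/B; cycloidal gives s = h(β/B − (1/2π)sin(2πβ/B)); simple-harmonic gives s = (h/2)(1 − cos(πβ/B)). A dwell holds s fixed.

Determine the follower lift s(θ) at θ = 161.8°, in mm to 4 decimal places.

seg 1 [0°–33.3°] cycloidal, h=10: full span → s += 10 → s = 10.0000
seg 2 [33.3°–128.8°] simple-harmonic, h=-5: full span → s += -5 → s = 5.0000
seg 3 [128.8°–201.7°] uniform, h=11: θ=161.8° here. β=33, B=72.9. 11·33/72.9 = 4.9794 → s = 9.9794

9.9794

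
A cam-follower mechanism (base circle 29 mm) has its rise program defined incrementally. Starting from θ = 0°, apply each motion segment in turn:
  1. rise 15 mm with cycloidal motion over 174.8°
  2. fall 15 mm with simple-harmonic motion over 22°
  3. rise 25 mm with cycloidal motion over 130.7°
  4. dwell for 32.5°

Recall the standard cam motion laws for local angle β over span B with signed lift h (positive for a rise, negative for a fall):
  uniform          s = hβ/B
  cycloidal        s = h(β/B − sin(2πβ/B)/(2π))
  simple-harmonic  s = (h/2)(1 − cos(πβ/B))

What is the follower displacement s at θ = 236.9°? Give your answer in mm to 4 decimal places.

seg 1 [0°–174.8°] cycloidal, h=15: full span → s += 15 → s = 15.0000
seg 2 [174.8°–196.8°] simple-harmonic, h=-15: full span → s += -15 → s = 0.0000
seg 3 [196.8°–327.5°] cycloidal, h=25: θ=236.9° here. β=40.1, B=130.7. 25·(0.3068 − sin(2π·0.3068)/(2π)) = 3.9422 → s = 3.9422

3.9422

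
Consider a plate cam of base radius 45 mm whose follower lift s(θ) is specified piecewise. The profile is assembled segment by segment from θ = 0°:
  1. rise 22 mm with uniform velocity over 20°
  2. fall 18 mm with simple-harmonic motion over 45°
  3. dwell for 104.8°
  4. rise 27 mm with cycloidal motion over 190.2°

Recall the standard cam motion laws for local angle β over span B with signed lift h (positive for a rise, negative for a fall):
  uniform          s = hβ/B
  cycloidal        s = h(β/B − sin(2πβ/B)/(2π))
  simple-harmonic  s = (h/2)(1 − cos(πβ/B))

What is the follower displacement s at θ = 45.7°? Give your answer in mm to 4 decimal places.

seg 1 [0°–20°] uniform, h=22: full span → s += 22 → s = 22.0000
seg 2 [20°–65°] simple-harmonic, h=-18: θ=45.7° here. β=25.7, B=45. -18/2·(1 − cos(π·0.5711)) = -10.9939 → s = 11.0061

11.0061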